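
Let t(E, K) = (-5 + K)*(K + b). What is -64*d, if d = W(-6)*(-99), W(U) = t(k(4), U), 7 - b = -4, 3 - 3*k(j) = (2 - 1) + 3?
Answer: -348480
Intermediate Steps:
k(j) = -1/3 (k(j) = 1 - ((2 - 1) + 3)/3 = 1 - (1 + 3)/3 = 1 - 1/3*4 = 1 - 4/3 = -1/3)
b = 11 (b = 7 - 1*(-4) = 7 + 4 = 11)
t(E, K) = (-5 + K)*(11 + K) (t(E, K) = (-5 + K)*(K + 11) = (-5 + K)*(11 + K))
W(U) = -55 + U**2 + 6*U
d = 5445 (d = (-55 + (-6)**2 + 6*(-6))*(-99) = (-55 + 36 - 36)*(-99) = -55*(-99) = 5445)
-64*d = -64*5445 = -348480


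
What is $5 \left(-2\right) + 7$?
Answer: $-3$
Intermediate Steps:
$5 \left(-2\right) + 7 = -10 + 7 = -3$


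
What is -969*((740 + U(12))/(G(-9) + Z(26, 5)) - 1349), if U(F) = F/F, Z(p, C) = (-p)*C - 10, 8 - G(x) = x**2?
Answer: 93049194/71 ≈ 1.3106e+6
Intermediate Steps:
G(x) = 8 - x**2
Z(p, C) = -10 - C*p (Z(p, C) = -C*p - 10 = -10 - C*p)
U(F) = 1
-969*((740 + U(12))/(G(-9) + Z(26, 5)) - 1349) = -969*((740 + 1)/((8 - 1*(-9)**2) + (-10 - 1*5*26)) - 1349) = -969*(741/((8 - 1*81) + (-10 - 130)) - 1349) = -969*(741/((8 - 81) - 140) - 1349) = -969*(741/(-73 - 140) - 1349) = -969*(741/(-213) - 1349) = -969*(741*(-1/213) - 1349) = -969*(-247/71 - 1349) = -969*(-96026/71) = 93049194/71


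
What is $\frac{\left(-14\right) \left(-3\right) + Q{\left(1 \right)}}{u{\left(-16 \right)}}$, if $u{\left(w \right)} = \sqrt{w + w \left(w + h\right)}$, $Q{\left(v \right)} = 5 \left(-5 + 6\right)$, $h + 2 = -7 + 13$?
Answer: $\frac{47 \sqrt{11}}{44} \approx 3.5428$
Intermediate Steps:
$h = 4$ ($h = -2 + \left(-7 + 13\right) = -2 + 6 = 4$)
$Q{\left(v \right)} = 5$ ($Q{\left(v \right)} = 5 \cdot 1 = 5$)
$u{\left(w \right)} = \sqrt{w + w \left(4 + w\right)}$ ($u{\left(w \right)} = \sqrt{w + w \left(w + 4\right)} = \sqrt{w + w \left(4 + w\right)}$)
$\frac{\left(-14\right) \left(-3\right) + Q{\left(1 \right)}}{u{\left(-16 \right)}} = \frac{\left(-14\right) \left(-3\right) + 5}{\sqrt{- 16 \left(5 - 16\right)}} = \frac{42 + 5}{\sqrt{\left(-16\right) \left(-11\right)}} = \frac{47}{\sqrt{176}} = \frac{47}{4 \sqrt{11}} = 47 \frac{\sqrt{11}}{44} = \frac{47 \sqrt{11}}{44}$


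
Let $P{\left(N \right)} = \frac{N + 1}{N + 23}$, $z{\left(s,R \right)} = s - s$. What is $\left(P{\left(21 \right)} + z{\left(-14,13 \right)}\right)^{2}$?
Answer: $\frac{1}{4} \approx 0.25$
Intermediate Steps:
$z{\left(s,R \right)} = 0$
$P{\left(N \right)} = \frac{1 + N}{23 + N}$
$\left(P{\left(21 \right)} + z{\left(-14,13 \right)}\right)^{2} = \left(\frac{1 + 21}{23 + 21} + 0\right)^{2} = \left(\frac{1}{44} \cdot 22 + 0\right)^{2} = \left(\frac{1}{2} + 0\right)^{2} = \left(\frac{1}{2}\right)^{2} = \frac{1}{4}$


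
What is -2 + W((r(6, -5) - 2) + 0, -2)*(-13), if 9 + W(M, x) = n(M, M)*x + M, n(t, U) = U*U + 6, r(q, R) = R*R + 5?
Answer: 20291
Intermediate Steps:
r(q, R) = 5 + R² (r(q, R) = R² + 5 = 5 + R²)
n(t, U) = 6 + U² (n(t, U) = U² + 6 = 6 + U²)
W(M, x) = -9 + M + x*(6 + M²) (W(M, x) = -9 + ((6 + M²)*x + M) = -9 + (x*(6 + M²) + M) = -9 + (M + x*(6 + M²)) = -9 + M + x*(6 + M²))
-2 + W((r(6, -5) - 2) + 0, -2)*(-13) = -2 + (-9 + (((5 + (-5)²) - 2) + 0) - 2*(6 + (((5 + (-5)²) - 2) + 0)²))*(-13) = -2 + (-9 + (((5 + 25) - 2) + 0) - 2*(6 + (((5 + 25) - 2) + 0)²))*(-13) = -2 + (-9 + ((30 - 2) + 0) - 2*(6 + ((30 - 2) + 0)²))*(-13) = -2 + (-9 + (28 + 0) - 2*(6 + (28 + 0)²))*(-13) = -2 + (-9 + 28 - 2*(6 + 28²))*(-13) = -2 + (-9 + 28 - 2*(6 + 784))*(-13) = -2 + (-9 + 28 - 2*790)*(-13) = -2 + (-9 + 28 - 1580)*(-13) = -2 - 1561*(-13) = -2 + 20293 = 20291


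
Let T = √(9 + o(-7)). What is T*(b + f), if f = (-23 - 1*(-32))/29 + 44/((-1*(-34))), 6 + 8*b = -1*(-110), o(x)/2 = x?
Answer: 7200*I*√5/493 ≈ 32.657*I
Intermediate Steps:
o(x) = 2*x
b = 13 (b = -¾ + (-1*(-110))/8 = -¾ + (⅛)*110 = -¾ + 55/4 = 13)
f = 791/493 (f = (-23 + 32)*(1/29) + 44/34 = 9*(1/29) + 44*(1/34) = 9/29 + 22/17 = 791/493 ≈ 1.6045)
T = I*√5 (T = √(9 + 2*(-7)) = √(9 - 14) = √(-5) = I*√5 ≈ 2.2361*I)
T*(b + f) = (I*√5)*(13 + 791/493) = (I*√5)*(7200/493) = 7200*I*√5/493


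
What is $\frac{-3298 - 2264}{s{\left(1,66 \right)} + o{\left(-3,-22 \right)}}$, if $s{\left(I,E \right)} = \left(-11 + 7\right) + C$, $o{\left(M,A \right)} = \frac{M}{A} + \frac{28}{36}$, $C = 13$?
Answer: $- \frac{1101276}{1963} \approx -561.02$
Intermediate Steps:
$o{\left(M,A \right)} = \frac{7}{9} + \frac{M}{A}$ ($o{\left(M,A \right)} = \frac{M}{A} + 28 \cdot \frac{1}{36} = \frac{M}{A} + \frac{7}{9} = \frac{7}{9} + \frac{M}{A}$)
$s{\left(I,E \right)} = 9$ ($s{\left(I,E \right)} = \left(-11 + 7\right) + 13 = -4 + 13 = 9$)
$\frac{-3298 - 2264}{s{\left(1,66 \right)} + o{\left(-3,-22 \right)}} = \frac{-3298 - 2264}{9 + \left(\frac{7}{9} - \frac{3}{-22}\right)} = - \frac{5562}{9 + \left(\frac{7}{9} - - \frac{3}{22}\right)} = - \frac{5562}{9 + \left(\frac{7}{9} + \frac{3}{22}\right)} = - \frac{5562}{9 + \frac{181}{198}} = - \frac{5562}{\frac{1963}{198}} = \left(-5562\right) \frac{198}{1963} = - \frac{1101276}{1963}$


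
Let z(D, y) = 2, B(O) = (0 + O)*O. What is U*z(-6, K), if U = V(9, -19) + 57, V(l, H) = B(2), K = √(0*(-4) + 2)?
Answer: 122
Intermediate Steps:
B(O) = O² (B(O) = O*O = O²)
K = √2 (K = √(0 + 2) = √2 ≈ 1.4142)
V(l, H) = 4 (V(l, H) = 2² = 4)
U = 61 (U = 4 + 57 = 61)
U*z(-6, K) = 61*2 = 122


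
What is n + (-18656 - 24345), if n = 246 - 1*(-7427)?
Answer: -35328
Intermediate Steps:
n = 7673 (n = 246 + 7427 = 7673)
n + (-18656 - 24345) = 7673 + (-18656 - 24345) = 7673 - 43001 = -35328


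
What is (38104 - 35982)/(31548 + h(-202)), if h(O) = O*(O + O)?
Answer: 1061/56578 ≈ 0.018753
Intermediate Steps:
h(O) = 2*O**2 (h(O) = O*(2*O) = 2*O**2)
(38104 - 35982)/(31548 + h(-202)) = (38104 - 35982)/(31548 + 2*(-202)**2) = 2122/(31548 + 2*40804) = 2122/(31548 + 81608) = 2122/113156 = 2122*(1/113156) = 1061/56578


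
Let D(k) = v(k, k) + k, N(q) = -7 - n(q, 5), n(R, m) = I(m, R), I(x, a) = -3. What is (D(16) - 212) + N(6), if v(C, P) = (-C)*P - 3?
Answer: -459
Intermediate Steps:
n(R, m) = -3
v(C, P) = -3 - C*P (v(C, P) = -C*P - 3 = -3 - C*P)
N(q) = -4 (N(q) = -7 - 1*(-3) = -7 + 3 = -4)
D(k) = -3 + k - k² (D(k) = (-3 - k*k) + k = (-3 - k²) + k = -3 + k - k²)
(D(16) - 212) + N(6) = ((-3 + 16 - 1*16²) - 212) - 4 = ((-3 + 16 - 1*256) - 212) - 4 = ((-3 + 16 - 256) - 212) - 4 = (-243 - 212) - 4 = -455 - 4 = -459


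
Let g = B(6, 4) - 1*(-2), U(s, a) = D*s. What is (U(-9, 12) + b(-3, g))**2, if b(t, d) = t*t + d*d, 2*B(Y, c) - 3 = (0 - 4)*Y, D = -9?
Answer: 421201/16 ≈ 26325.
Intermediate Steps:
B(Y, c) = 3/2 - 2*Y (B(Y, c) = 3/2 + ((0 - 4)*Y)/2 = 3/2 + (-4*Y)/2 = 3/2 - 2*Y)
U(s, a) = -9*s
g = -17/2 (g = (3/2 - 2*6) - 1*(-2) = (3/2 - 12) + 2 = -21/2 + 2 = -17/2 ≈ -8.5000)
b(t, d) = d**2 + t**2 (b(t, d) = t**2 + d**2 = d**2 + t**2)
(U(-9, 12) + b(-3, g))**2 = (-9*(-9) + ((-17/2)**2 + (-3)**2))**2 = (81 + (289/4 + 9))**2 = (81 + 325/4)**2 = (649/4)**2 = 421201/16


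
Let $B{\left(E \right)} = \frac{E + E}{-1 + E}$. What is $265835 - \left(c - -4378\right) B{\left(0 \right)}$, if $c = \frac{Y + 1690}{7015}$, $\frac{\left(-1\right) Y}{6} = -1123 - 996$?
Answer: $265835$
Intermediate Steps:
$Y = 12714$ ($Y = - 6 \left(-1123 - 996\right) = \left(-6\right) \left(-2119\right) = 12714$)
$c = \frac{14404}{7015}$ ($c = \frac{12714 + 1690}{7015} = 14404 \cdot \frac{1}{7015} = \frac{14404}{7015} \approx 2.0533$)
$B{\left(E \right)} = \frac{2 E}{-1 + E}$
$265835 - \left(c - -4378\right) B{\left(0 \right)} = 265835 - \left(\frac{14404}{7015} - -4378\right) 2 \cdot 0 \frac{1}{-1 + 0} = 265835 - \left(\frac{14404}{7015} + 4378\right) 2 \cdot 0 \frac{1}{-1} = 265835 - \frac{30726074 \cdot 2 \cdot 0 \left(-1\right)}{7015} = 265835 - \frac{30726074}{7015} \cdot 0 = 265835 - 0 = 265835 + 0 = 265835$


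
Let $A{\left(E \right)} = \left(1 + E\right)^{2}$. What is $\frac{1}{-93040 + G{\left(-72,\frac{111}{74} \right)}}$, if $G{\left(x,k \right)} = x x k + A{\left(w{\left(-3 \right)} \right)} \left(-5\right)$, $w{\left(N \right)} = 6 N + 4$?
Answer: $- \frac{1}{86109} \approx -1.1613 \cdot 10^{-5}$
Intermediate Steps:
$w{\left(N \right)} = 4 + 6 N$
$G{\left(x,k \right)} = -845 + k x^{2}$ ($G{\left(x,k \right)} = x x k + \left(1 + \left(4 + 6 \left(-3\right)\right)\right)^{2} \left(-5\right) = x^{2} k + \left(1 + \left(4 - 18\right)\right)^{2} \left(-5\right) = k x^{2} + \left(1 - 14\right)^{2} \left(-5\right) = k x^{2} + \left(-13\right)^{2} \left(-5\right) = k x^{2} + 169 \left(-5\right) = k x^{2} - 845 = -845 + k x^{2}$)
$\frac{1}{-93040 + G{\left(-72,\frac{111}{74} \right)}} = \frac{1}{-93040 - \left(845 - \frac{111}{74} \left(-72\right)^{2}\right)} = \frac{1}{-93040 - \left(845 - 111 \cdot \frac{1}{74} \cdot 5184\right)} = \frac{1}{-93040 + \left(-845 + \frac{3}{2} \cdot 5184\right)} = \frac{1}{-93040 + \left(-845 + 7776\right)} = \frac{1}{-93040 + 6931} = \frac{1}{-86109} = - \frac{1}{86109}$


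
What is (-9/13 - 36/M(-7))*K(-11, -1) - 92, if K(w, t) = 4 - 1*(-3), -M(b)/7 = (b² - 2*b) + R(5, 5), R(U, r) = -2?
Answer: -76331/793 ≈ -96.256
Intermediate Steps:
M(b) = 14 - 7*b² + 14*b (M(b) = -7*((b² - 2*b) - 2) = -7*(-2 + b² - 2*b) = 14 - 7*b² + 14*b)
K(w, t) = 7 (K(w, t) = 4 + 3 = 7)
(-9/13 - 36/M(-7))*K(-11, -1) - 92 = (-9/13 - 36/(14 - 7*(-7)² + 14*(-7)))*7 - 92 = (-9*1/13 - 36/(14 - 7*49 - 98))*7 - 92 = (-9/13 - 36/(14 - 343 - 98))*7 - 92 = (-9/13 - 36/(-427))*7 - 92 = (-9/13 - 36*(-1/427))*7 - 92 = (-9/13 + 36/427)*7 - 92 = -3375/5551*7 - 92 = -3375/793 - 92 = -76331/793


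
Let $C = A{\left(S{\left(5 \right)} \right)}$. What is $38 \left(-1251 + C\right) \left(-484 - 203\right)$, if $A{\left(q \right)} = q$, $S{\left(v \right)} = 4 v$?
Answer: $32136486$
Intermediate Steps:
$C = 20$ ($C = 4 \cdot 5 = 20$)
$38 \left(-1251 + C\right) \left(-484 - 203\right) = 38 \left(-1251 + 20\right) \left(-484 - 203\right) = 38 \left(\left(-1231\right) \left(-687\right)\right) = 38 \cdot 845697 = 32136486$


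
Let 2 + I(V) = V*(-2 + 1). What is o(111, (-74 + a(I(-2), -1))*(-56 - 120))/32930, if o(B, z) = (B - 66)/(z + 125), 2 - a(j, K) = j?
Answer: 9/84281042 ≈ 1.0679e-7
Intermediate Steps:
I(V) = -2 - V (I(V) = -2 + V*(-2 + 1) = -2 + V*(-1) = -2 - V)
a(j, K) = 2 - j
o(B, z) = (-66 + B)/(125 + z)
o(111, (-74 + a(I(-2), -1))*(-56 - 120))/32930 = ((-66 + 111)/(125 + (-74 + (2 - (-2 - 1*(-2))))*(-56 - 120)))/32930 = (45/(125 + (-74 + (2 - (-2 + 2)))*(-176)))*(1/32930) = (45/(125 + (-74 + (2 - 1*0))*(-176)))*(1/32930) = (45/(125 + (-74 + (2 + 0))*(-176)))*(1/32930) = (45/(125 + (-74 + 2)*(-176)))*(1/32930) = (45/(125 - 72*(-176)))*(1/32930) = (45/(125 + 12672))*(1/32930) = (45/12797)*(1/32930) = 9/84281042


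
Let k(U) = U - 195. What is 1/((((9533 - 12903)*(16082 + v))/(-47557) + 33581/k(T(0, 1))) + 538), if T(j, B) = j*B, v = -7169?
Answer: 9273615/9249371203 ≈ 0.0010026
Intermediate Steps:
T(j, B) = B*j
k(U) = -195 + U
1/((((9533 - 12903)*(16082 + v))/(-47557) + 33581/k(T(0, 1))) + 538) = 1/((((9533 - 12903)*(16082 - 7169))/(-47557) + 33581/(-195 + 1*0)) + 538) = 1/((-3370*8913*(-1/47557) + 33581/(-195 + 0)) + 538) = 1/((-30036810*(-1/47557) + 33581/(-195)) + 538) = 1/((30036810/47557 + 33581*(-1/195)) + 538) = 1/((30036810/47557 - 33581/195) + 538) = 1/(4260166333/9273615 + 538) = 1/(9249371203/9273615) = 9273615/9249371203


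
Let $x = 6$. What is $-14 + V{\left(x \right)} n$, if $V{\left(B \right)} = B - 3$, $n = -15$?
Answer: $-59$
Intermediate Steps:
$V{\left(B \right)} = -3 + B$
$-14 + V{\left(x \right)} n = -14 + \left(-3 + 6\right) \left(-15\right) = -14 + 3 \left(-15\right) = -14 - 45 = -59$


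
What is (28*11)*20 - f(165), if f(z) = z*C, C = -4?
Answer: 6820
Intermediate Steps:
f(z) = -4*z (f(z) = z*(-4) = -4*z)
(28*11)*20 - f(165) = (28*11)*20 - (-4)*165 = 308*20 - 1*(-660) = 6160 + 660 = 6820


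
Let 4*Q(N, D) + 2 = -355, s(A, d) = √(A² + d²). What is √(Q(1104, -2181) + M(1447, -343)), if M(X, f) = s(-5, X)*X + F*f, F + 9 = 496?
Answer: √(-668521 + 5788*√2093834)/2 ≈ 1388.1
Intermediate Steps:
F = 487 (F = -9 + 496 = 487)
Q(N, D) = -357/4 (Q(N, D) = -½ + (¼)*(-355) = -½ - 355/4 = -357/4)
M(X, f) = 487*f + X*√(25 + X²) (M(X, f) = √((-5)² + X²)*X + 487*f = √(25 + X²)*X + 487*f = X*√(25 + X²) + 487*f = 487*f + X*√(25 + X²))
√(Q(1104, -2181) + M(1447, -343)) = √(-357/4 + (487*(-343) + 1447*√(25 + 1447²))) = √(-357/4 + (-167041 + 1447*√(25 + 2093809))) = √(-357/4 + (-167041 + 1447*√2093834)) = √(-668521/4 + 1447*√2093834)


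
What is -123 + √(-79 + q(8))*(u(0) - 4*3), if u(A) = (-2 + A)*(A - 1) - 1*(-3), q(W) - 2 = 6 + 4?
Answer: -123 - 7*I*√67 ≈ -123.0 - 57.297*I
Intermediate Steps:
q(W) = 12 (q(W) = 2 + (6 + 4) = 2 + 10 = 12)
u(A) = 3 + (-1 + A)*(-2 + A) (u(A) = (-2 + A)*(-1 + A) + 3 = (-1 + A)*(-2 + A) + 3 = 3 + (-1 + A)*(-2 + A))
-123 + √(-79 + q(8))*(u(0) - 4*3) = -123 + √(-79 + 12)*((5 + 0² - 3*0) - 4*3) = -123 + √(-67)*((5 + 0 + 0) - 12) = -123 + (I*√67)*(5 - 12) = -123 + (I*√67)*(-7) = -123 - 7*I*√67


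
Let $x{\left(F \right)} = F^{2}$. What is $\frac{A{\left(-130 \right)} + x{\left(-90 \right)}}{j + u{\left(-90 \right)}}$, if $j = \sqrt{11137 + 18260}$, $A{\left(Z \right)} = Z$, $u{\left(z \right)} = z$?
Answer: $\frac{239100}{7099} + \frac{7970 \sqrt{29397}}{21297} \approx 97.845$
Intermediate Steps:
$j = \sqrt{29397} \approx 171.46$
$\frac{A{\left(-130 \right)} + x{\left(-90 \right)}}{j + u{\left(-90 \right)}} = \frac{-130 + \left(-90\right)^{2}}{\sqrt{29397} - 90} = \frac{-130 + 8100}{-90 + \sqrt{29397}} = \frac{7970}{-90 + \sqrt{29397}}$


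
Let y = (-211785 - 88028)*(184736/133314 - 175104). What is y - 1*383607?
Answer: 3499336288510681/66657 ≈ 5.2498e+10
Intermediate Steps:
y = 3499361858602480/66657 (y = -299813*(184736*(1/133314) - 175104) = -299813*(92368/66657 - 175104) = -299813*(-11671814960/66657) = 3499361858602480/66657 ≈ 5.2498e+10)
y - 1*383607 = 3499361858602480/66657 - 1*383607 = 3499361858602480/66657 - 383607 = 3499336288510681/66657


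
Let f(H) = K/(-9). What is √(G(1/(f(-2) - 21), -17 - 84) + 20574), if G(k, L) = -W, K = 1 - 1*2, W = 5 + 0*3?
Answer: √20569 ≈ 143.42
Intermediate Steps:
W = 5 (W = 5 + 0 = 5)
K = -1 (K = 1 - 2 = -1)
f(H) = ⅑ (f(H) = -1/(-9) = -1*(-⅑) = ⅑)
G(k, L) = -5 (G(k, L) = -1*5 = -5)
√(G(1/(f(-2) - 21), -17 - 84) + 20574) = √(-5 + 20574) = √20569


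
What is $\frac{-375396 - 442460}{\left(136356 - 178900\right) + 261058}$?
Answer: $- \frac{408928}{109257} \approx -3.7428$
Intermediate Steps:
$\frac{-375396 - 442460}{\left(136356 - 178900\right) + 261058} = - \frac{817856}{-42544 + 261058} = - \frac{817856}{218514} = \left(-817856\right) \frac{1}{218514} = - \frac{408928}{109257}$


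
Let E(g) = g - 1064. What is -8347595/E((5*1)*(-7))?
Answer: 8347595/1099 ≈ 7595.6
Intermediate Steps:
E(g) = -1064 + g
-8347595/E((5*1)*(-7)) = -8347595/(-1064 + (5*1)*(-7)) = -8347595/(-1064 + 5*(-7)) = -8347595/(-1064 - 35) = -8347595/(-1099) = -8347595*(-1/1099) = 8347595/1099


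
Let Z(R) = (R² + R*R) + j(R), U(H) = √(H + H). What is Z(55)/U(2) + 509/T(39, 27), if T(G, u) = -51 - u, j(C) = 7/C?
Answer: 6474764/2145 ≈ 3018.5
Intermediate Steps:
U(H) = √2*√H (U(H) = √(2*H) = √2*√H)
Z(R) = 2*R² + 7/R (Z(R) = (R² + R*R) + 7/R = (R² + R²) + 7/R = 2*R² + 7/R)
Z(55)/U(2) + 509/T(39, 27) = ((7 + 2*55³)/55)/((√2*√2)) + 509/(-51 - 1*27) = ((7 + 2*166375)/55)/2 + 509/(-51 - 27) = ((7 + 332750)/55)*(½) + 509/(-78) = ((1/55)*332757)*(½) + 509*(-1/78) = (332757/55)*(½) - 509/78 = 332757/110 - 509/78 = 6474764/2145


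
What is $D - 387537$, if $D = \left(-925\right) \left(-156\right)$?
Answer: $-243237$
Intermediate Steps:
$D = 144300$
$D - 387537 = 144300 - 387537 = -243237$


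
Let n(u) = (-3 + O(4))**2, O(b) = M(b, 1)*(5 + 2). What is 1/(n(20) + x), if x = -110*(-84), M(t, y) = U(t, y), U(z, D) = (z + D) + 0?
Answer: 1/10264 ≈ 9.7428e-5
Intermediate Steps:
U(z, D) = D + z (U(z, D) = (D + z) + 0 = D + z)
M(t, y) = t + y (M(t, y) = y + t = t + y)
x = 9240
O(b) = 7 + 7*b (O(b) = (b + 1)*(5 + 2) = (1 + b)*7 = 7 + 7*b)
n(u) = 1024 (n(u) = (-3 + (7 + 7*4))**2 = (-3 + (7 + 28))**2 = (-3 + 35)**2 = 32**2 = 1024)
1/(n(20) + x) = 1/(1024 + 9240) = 1/10264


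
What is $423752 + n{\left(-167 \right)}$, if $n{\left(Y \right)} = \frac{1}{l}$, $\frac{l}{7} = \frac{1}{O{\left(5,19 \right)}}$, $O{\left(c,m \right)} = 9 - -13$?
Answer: $\frac{2966286}{7} \approx 4.2376 \cdot 10^{5}$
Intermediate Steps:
$O{\left(c,m \right)} = 22$ ($O{\left(c,m \right)} = 9 + 13 = 22$)
$l = \frac{7}{22} \approx 0.31818$
$n{\left(Y \right)} = \frac{22}{7}$ ($n{\left(Y \right)} = \frac{1}{\frac{7}{22}} = \frac{22}{7}$)
$423752 + n{\left(-167 \right)} = 423752 + \frac{22}{7} = \frac{2966286}{7}$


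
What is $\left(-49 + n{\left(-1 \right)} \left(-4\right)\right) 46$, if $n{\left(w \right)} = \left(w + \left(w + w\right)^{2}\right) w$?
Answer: $-1702$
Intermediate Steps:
$n{\left(w \right)} = w \left(w + 4 w^{2}\right)$ ($n{\left(w \right)} = \left(w + \left(2 w\right)^{2}\right) w = \left(w + 4 w^{2}\right) w = w \left(w + 4 w^{2}\right)$)
$\left(-49 + n{\left(-1 \right)} \left(-4\right)\right) 46 = \left(-49 + \left(-1\right)^{2} \left(1 + 4 \left(-1\right)\right) \left(-4\right)\right) 46 = \left(-49 + 1 \left(1 - 4\right) \left(-4\right)\right) 46 = \left(-49 + 1 \left(-3\right) \left(-4\right)\right) 46 = \left(-49 - -12\right) 46 = \left(-49 + 12\right) 46 = \left(-37\right) 46 = -1702$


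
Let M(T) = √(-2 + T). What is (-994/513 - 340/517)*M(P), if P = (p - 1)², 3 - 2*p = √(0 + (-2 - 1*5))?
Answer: -344159*√(-8 + (1 - I*√7)²)/265221 ≈ -0.90212 + 4.9384*I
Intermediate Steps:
p = 3/2 - I*√7/2 (p = 3/2 - √(0 + (-2 - 1*5))/2 = 3/2 - √(0 + (-2 - 5))/2 = 3/2 - √(0 - 7)/2 = 3/2 - I*√7/2 ≈ 1.5 - 1.3229*I)
P = (½ - I*√7/2)² (P = ((3/2 - I*√7/2) - 1)² = (½ - I*√7/2)² ≈ -1.5 - 1.3229*I)
(-994/513 - 340/517)*M(P) = (-994/513 - 340/517)*√(-2 + (1 - I*√7)²/4) = -688318*√(-2 + (1 - I*√7)²/4)/265221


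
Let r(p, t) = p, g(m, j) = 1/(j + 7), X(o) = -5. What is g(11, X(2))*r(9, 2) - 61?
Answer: -113/2 ≈ -56.500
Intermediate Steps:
g(m, j) = 1/(7 + j)
g(11, X(2))*r(9, 2) - 61 = 9/(7 - 5) - 61 = 9/2 - 61 = -113/2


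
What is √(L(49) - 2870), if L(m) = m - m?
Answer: I*√2870 ≈ 53.572*I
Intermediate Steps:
L(m) = 0
√(L(49) - 2870) = √(0 - 2870) = √(-2870) = I*√2870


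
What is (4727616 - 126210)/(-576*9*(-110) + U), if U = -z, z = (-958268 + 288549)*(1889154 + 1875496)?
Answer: 2300703/1260629101795 ≈ 1.8250e-6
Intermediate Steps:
z = -2521257633350 (z = -669719*3764650 = -2521257633350)
U = 2521257633350 (U = -1*(-2521257633350) = 2521257633350)
(4727616 - 126210)/(-576*9*(-110) + U) = (4727616 - 126210)/(-576*9*(-110) + 2521257633350) = 4601406/(-96*54*(-110) + 2521257633350) = 4601406/(-5184*(-110) + 2521257633350) = 4601406/(570240 + 2521257633350) = 4601406/2521258203590 = 4601406*(1/2521258203590) = 2300703/1260629101795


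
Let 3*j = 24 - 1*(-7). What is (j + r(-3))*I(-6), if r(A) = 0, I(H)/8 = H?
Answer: -496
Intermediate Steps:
j = 31/3 (j = (24 - 1*(-7))/3 = (24 + 7)/3 = (⅓)*31 = 31/3 ≈ 10.333)
I(H) = 8*H
(j + r(-3))*I(-6) = (31/3 + 0)*(8*(-6)) = (31/3)*(-48) = -496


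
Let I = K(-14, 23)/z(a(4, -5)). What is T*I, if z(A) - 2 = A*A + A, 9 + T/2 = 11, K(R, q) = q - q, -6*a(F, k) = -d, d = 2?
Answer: 0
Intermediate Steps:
a(F, k) = ⅓ (a(F, k) = -(-1)*2/6 = -⅙*(-2) = ⅓)
K(R, q) = 0
T = 4 (T = -18 + 2*11 = -18 + 22 = 4)
z(A) = 2 + A + A² (z(A) = 2 + (A*A + A) = 2 + (A² + A) = 2 + (A + A²) = 2 + A + A²)
I = 0 (I = 0/(2 + ⅓ + (⅓)²) = 0/(2 + ⅓ + ⅑) = 0/(22/9) = 0*(9/22) = 0)
T*I = 4*0 = 0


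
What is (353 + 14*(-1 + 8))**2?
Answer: 203401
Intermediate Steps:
(353 + 14*(-1 + 8))**2 = (353 + 14*7)**2 = (353 + 98)**2 = 451**2 = 203401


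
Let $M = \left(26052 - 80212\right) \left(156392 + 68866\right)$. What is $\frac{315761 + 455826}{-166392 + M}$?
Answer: $- \frac{771587}{12200139672} \approx -6.3244 \cdot 10^{-5}$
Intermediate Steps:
$M = -12199973280$ ($M = \left(-54160\right) 225258 = -12199973280$)
$\frac{315761 + 455826}{-166392 + M} = \frac{315761 + 455826}{-166392 - 12199973280} = \frac{771587}{-12200139672} = 771587 \left(- \frac{1}{12200139672}\right) = - \frac{771587}{12200139672}$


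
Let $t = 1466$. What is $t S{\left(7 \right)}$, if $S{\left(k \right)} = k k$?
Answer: $71834$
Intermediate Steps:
$S{\left(k \right)} = k^{2}$
$t S{\left(7 \right)} = 1466 \cdot 7^{2} = 1466 \cdot 49 = 71834$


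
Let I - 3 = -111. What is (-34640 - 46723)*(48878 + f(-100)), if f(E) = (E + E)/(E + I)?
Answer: -103400412639/26 ≈ -3.9769e+9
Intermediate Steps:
I = -108 (I = 3 - 111 = -108)
f(E) = 2*E/(-108 + E) (f(E) = (E + E)/(E - 108) = (2*E)/(-108 + E) = 2*E/(-108 + E))
(-34640 - 46723)*(48878 + f(-100)) = (-34640 - 46723)*(48878 + 2*(-100)/(-108 - 100)) = -81363*(48878 + 2*(-100)/(-208)) = -81363*(48878 + 2*(-100)*(-1/208)) = -81363*(48878 + 25/26) = -81363*1270853/26 = -103400412639/26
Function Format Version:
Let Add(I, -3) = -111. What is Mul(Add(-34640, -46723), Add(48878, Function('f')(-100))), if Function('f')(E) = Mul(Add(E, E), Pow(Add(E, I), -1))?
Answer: Rational(-103400412639, 26) ≈ -3.9769e+9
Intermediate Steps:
I = -108 (I = Add(3, -111) = -108)
Function('f')(E) = Mul(2, E, Pow(Add(-108, E), -1)) (Function('f')(E) = Mul(Add(E, E), Pow(Add(E, -108), -1)) = Mul(Mul(2, E), Pow(Add(-108, E), -1)) = Mul(2, E, Pow(Add(-108, E), -1)))
Mul(Add(-34640, -46723), Add(48878, Function('f')(-100))) = Mul(Add(-34640, -46723), Add(48878, Mul(2, -100, Pow(Add(-108, -100), -1)))) = Mul(-81363, Add(48878, Mul(2, -100, Pow(-208, -1)))) = Mul(-81363, Add(48878, Mul(2, -100, Rational(-1, 208)))) = Mul(-81363, Add(48878, Rational(25, 26))) = Mul(-81363, Rational(1270853, 26)) = Rational(-103400412639, 26)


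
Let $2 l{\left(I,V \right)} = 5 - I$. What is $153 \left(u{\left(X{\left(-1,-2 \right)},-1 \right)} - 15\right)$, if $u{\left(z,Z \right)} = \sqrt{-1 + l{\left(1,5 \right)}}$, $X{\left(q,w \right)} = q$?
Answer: $-2142$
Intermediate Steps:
$l{\left(I,V \right)} = \frac{5}{2} - \frac{I}{2}$ ($l{\left(I,V \right)} = \frac{5 - I}{2} = \frac{5}{2} - \frac{I}{2}$)
$u{\left(z,Z \right)} = 1$ ($u{\left(z,Z \right)} = \sqrt{-1 + \left(\frac{5}{2} - \frac{1}{2}\right)} = \sqrt{-1 + 2} = \sqrt{1} = 1$)
$153 \left(u{\left(X{\left(-1,-2 \right)},-1 \right)} - 15\right) = 153 \left(1 - 15\right) = 153 \left(-14\right) = -2142$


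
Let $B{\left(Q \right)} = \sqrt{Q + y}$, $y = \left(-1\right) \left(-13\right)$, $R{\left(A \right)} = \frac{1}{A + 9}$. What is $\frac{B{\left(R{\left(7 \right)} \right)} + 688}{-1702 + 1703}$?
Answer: $688 + \frac{\sqrt{209}}{4} \approx 691.61$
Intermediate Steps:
$R{\left(A \right)} = \frac{1}{9 + A}$
$y = 13$
$B{\left(Q \right)} = \sqrt{13 + Q}$ ($B{\left(Q \right)} = \sqrt{Q + 13} = \sqrt{13 + Q}$)
$\frac{B{\left(R{\left(7 \right)} \right)} + 688}{-1702 + 1703} = \frac{\sqrt{13 + \frac{1}{9 + 7}} + 688}{-1702 + 1703} = \frac{\sqrt{13 + \frac{1}{16}} + 688}{1} = \left(\sqrt{13 + \frac{1}{16}} + 688\right) 1 = \left(\sqrt{\frac{209}{16}} + 688\right) 1 = \left(\frac{\sqrt{209}}{4} + 688\right) 1 = \left(688 + \frac{\sqrt{209}}{4}\right) 1 = 688 + \frac{\sqrt{209}}{4}$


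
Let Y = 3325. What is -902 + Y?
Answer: 2423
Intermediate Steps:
-902 + Y = -902 + 3325 = 2423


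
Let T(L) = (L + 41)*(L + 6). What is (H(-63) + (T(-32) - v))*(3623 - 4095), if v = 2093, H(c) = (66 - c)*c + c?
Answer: 4964024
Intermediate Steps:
H(c) = c + c*(66 - c) (H(c) = c*(66 - c) + c = c + c*(66 - c))
T(L) = (6 + L)*(41 + L) (T(L) = (41 + L)*(6 + L) = (6 + L)*(41 + L))
(H(-63) + (T(-32) - v))*(3623 - 4095) = (-63*(67 - 1*(-63)) + ((246 + (-32)² + 47*(-32)) - 1*2093))*(3623 - 4095) = (-63*(67 + 63) + ((246 + 1024 - 1504) - 2093))*(-472) = (-63*130 + (-234 - 2093))*(-472) = (-8190 - 2327)*(-472) = -10517*(-472) = 4964024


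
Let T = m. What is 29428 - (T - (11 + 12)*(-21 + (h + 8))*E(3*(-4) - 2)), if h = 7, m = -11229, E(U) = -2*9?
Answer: 43141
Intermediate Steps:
E(U) = -18
T = -11229
29428 - (T - (11 + 12)*(-21 + (h + 8))*E(3*(-4) - 2)) = 29428 - (-11229 - (11 + 12)*(-21 + (7 + 8))*(-18)) = 29428 - (-11229 - 23*(-21 + 15)*(-18)) = 29428 - (-11229 - 23*(-6)*(-18)) = 29428 - (-11229 - (-138)*(-18)) = 29428 - (-11229 - 1*2484) = 29428 - (-11229 - 2484) = 29428 - 1*(-13713) = 29428 + 13713 = 43141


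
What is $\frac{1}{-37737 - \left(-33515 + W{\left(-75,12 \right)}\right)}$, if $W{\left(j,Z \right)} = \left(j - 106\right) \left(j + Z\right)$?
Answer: $- \frac{1}{15625} \approx -6.4 \cdot 10^{-5}$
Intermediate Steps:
$W{\left(j,Z \right)} = \left(-106 + j\right) \left(Z + j\right)$
$\frac{1}{-37737 - \left(-33515 + W{\left(-75,12 \right)}\right)} = \frac{1}{-37737 - \left(-27890 - 1272 + 7050\right)} = \frac{1}{-37737 + \left(33515 - \left(5625 - 1272 + 7950 - 900\right)\right)} = \frac{1}{-37737 + \left(33515 - 11403\right)} = \frac{1}{-37737 + 22112} = \frac{1}{-15625} = - \frac{1}{15625}$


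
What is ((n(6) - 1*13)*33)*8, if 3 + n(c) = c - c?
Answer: -4224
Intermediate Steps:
n(c) = -3 (n(c) = -3 + (c - c) = -3 + 0 = -3)
((n(6) - 1*13)*33)*8 = ((-3 - 1*13)*33)*8 = ((-3 - 13)*33)*8 = -16*33*8 = -528*8 = -4224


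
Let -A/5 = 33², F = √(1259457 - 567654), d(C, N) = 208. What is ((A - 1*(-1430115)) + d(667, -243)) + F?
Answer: 1424878 + 3*√76867 ≈ 1.4257e+6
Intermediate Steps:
F = 3*√76867 (F = √691803 = 3*√76867 ≈ 831.75)
A = -5445 (A = -5*33² = -5*1089 = -5445)
((A - 1*(-1430115)) + d(667, -243)) + F = ((-5445 - 1*(-1430115)) + 208) + 3*√76867 = ((-5445 + 1430115) + 208) + 3*√76867 = (1424670 + 208) + 3*√76867 = 1424878 + 3*√76867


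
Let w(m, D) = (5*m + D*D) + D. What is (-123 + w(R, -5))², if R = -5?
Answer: 16384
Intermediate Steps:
w(m, D) = D + D² + 5*m (w(m, D) = (5*m + D²) + D = (D² + 5*m) + D = D + D² + 5*m)
(-123 + w(R, -5))² = (-123 + (-5 + (-5)² + 5*(-5)))² = (-123 + (-5 + 25 - 25))² = (-123 - 5)² = (-128)² = 16384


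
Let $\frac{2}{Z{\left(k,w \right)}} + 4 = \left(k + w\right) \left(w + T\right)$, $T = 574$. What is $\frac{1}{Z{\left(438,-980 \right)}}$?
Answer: $110024$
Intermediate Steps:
$Z{\left(k,w \right)} = \frac{2}{-4 + \left(574 + w\right) \left(k + w\right)}$ ($Z{\left(k,w \right)} = \frac{2}{-4 + \left(k + w\right) \left(w + 574\right)} = \frac{2}{-4 + \left(k + w\right) \left(574 + w\right)} = \frac{2}{-4 + \left(574 + w\right) \left(k + w\right)}$)
$\frac{1}{Z{\left(438,-980 \right)}} = \frac{1}{2 \frac{1}{-4 + \left(-980\right)^{2} + 574 \cdot 438 + 574 \left(-980\right) + 438 \left(-980\right)}} = \frac{1}{2 \frac{1}{-4 + 960400 + 251412 - 562520 - 429240}} = \frac{1}{2 \cdot \frac{1}{220048}} = \frac{1}{\frac{1}{110024}} = 110024$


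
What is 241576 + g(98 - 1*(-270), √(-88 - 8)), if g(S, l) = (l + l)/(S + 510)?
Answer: 241576 + 4*I*√6/439 ≈ 2.4158e+5 + 0.022319*I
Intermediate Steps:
g(S, l) = 2*l/(510 + S) (g(S, l) = (2*l)/(510 + S) = 2*l/(510 + S))
241576 + g(98 - 1*(-270), √(-88 - 8)) = 241576 + 2*√(-88 - 8)/(510 + (98 - 1*(-270))) = 241576 + 2*√(-96)/(510 + (98 + 270)) = 241576 + 2*(4*I*√6)/(510 + 368) = 241576 + 2*(4*I*√6)/878 = 241576 + 2*(4*I*√6)*(1/878) = 241576 + 4*I*√6/439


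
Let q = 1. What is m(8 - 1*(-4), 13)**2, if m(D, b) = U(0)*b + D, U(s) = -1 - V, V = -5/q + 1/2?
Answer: 13225/4 ≈ 3306.3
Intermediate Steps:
V = -9/2 (V = -5/1 + 1/2 = -5*1 + 1*(1/2) = -5 + 1/2 = -9/2 ≈ -4.5000)
U(s) = 7/2 (U(s) = -1 - 1*(-9/2) = -1 + 9/2 = 7/2)
m(D, b) = D + 7*b/2 (m(D, b) = 7*b/2 + D = D + 7*b/2)
m(8 - 1*(-4), 13)**2 = ((8 - 1*(-4)) + (7/2)*13)**2 = ((8 + 4) + 91/2)**2 = (12 + 91/2)**2 = (115/2)**2 = 13225/4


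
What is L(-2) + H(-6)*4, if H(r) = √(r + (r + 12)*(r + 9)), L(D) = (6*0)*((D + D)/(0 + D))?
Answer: 8*√3 ≈ 13.856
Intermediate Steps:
L(D) = 0 (L(D) = 0*((2*D)/D) = 0*2 = 0)
H(r) = √(r + (9 + r)*(12 + r)) (H(r) = √(r + (12 + r)*(9 + r)) = √(r + (9 + r)*(12 + r)))
L(-2) + H(-6)*4 = 0 + √(108 + (-6)² + 22*(-6))*4 = 0 + √(108 + 36 - 132)*4 = 0 + √12*4 = 0 + (2*√3)*4 = 0 + 8*√3 = 8*√3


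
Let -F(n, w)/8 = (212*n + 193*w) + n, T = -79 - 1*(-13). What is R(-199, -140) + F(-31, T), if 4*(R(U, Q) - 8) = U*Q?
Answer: 161701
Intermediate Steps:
R(U, Q) = 8 + Q*U/4 (R(U, Q) = 8 + (U*Q)/4 = 8 + (Q*U)/4 = 8 + Q*U/4)
T = -66 (T = -79 + 13 = -66)
F(n, w) = -1704*n - 1544*w (F(n, w) = -8*((212*n + 193*w) + n) = -8*((193*w + 212*n) + n) = -8*(193*w + 213*n) = -1704*n - 1544*w)
R(-199, -140) + F(-31, T) = (8 + (1/4)*(-140)*(-199)) + (-1704*(-31) - 1544*(-66)) = (8 + 6965) + (52824 + 101904) = 6973 + 154728 = 161701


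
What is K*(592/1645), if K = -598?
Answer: -354016/1645 ≈ -215.21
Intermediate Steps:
K*(592/1645) = -354016/1645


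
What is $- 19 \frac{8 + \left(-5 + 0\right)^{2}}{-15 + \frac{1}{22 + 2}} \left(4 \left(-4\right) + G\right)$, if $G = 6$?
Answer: $- \frac{150480}{359} \approx -419.16$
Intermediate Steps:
$- 19 \frac{8 + \left(-5 + 0\right)^{2}}{-15 + \frac{1}{22 + 2}} \left(4 \left(-4\right) + G\right) = - 19 \frac{8 + \left(-5 + 0\right)^{2}}{-15 + \frac{1}{22 + 2}} \left(4 \left(-4\right) + 6\right) = - 19 \frac{8 + \left(-5\right)^{2}}{-15 + \frac{1}{24}} \left(-16 + 6\right) = - 19 \frac{8 + 25}{-15 + \frac{1}{24}} \left(-10\right) = - 19 \frac{33}{- \frac{359}{24}} \left(-10\right) = - 19 \cdot 33 \left(- \frac{24}{359}\right) \left(-10\right) = \left(-19\right) \left(- \frac{792}{359}\right) \left(-10\right) = \frac{15048}{359} \left(-10\right) = - \frac{150480}{359}$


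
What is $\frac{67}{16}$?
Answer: $\frac{67}{16} \approx 4.1875$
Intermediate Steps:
$\frac{67}{16}$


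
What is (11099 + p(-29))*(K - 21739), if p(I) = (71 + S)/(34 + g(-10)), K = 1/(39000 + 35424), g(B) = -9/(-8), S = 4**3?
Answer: -5047694996963165/20913144 ≈ -2.4136e+8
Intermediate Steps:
S = 64
g(B) = 9/8 (g(B) = -9*(-1/8) = 9/8)
K = 1/74424 ≈ 1.3437e-5
p(I) = 1080/281 (p(I) = (71 + 64)/(34 + 9/8) = 135/(281/8) = 135*(8/281) = 1080/281)
(11099 + p(-29))*(K - 21739) = (11099 + 1080/281)*(1/74424 - 21739) = (3119899/281)*(-1617903335/74424) = -5047694996963165/20913144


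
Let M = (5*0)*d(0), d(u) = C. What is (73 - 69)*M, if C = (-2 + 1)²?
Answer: 0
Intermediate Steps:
C = 1 (C = (-1)² = 1)
d(u) = 1
M = 0 (M = (5*0)*1 = 0*1 = 0)
(73 - 69)*M = (73 - 69)*0 = 4*0 = 0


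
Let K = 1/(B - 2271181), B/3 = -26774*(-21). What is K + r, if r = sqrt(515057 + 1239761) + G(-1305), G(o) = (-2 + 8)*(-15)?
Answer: -52597711/584419 + sqrt(1754818) ≈ 1234.7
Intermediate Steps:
B = 1686762 (B = 3*(-26774*(-21)) = 3*562254 = 1686762)
G(o) = -90 (G(o) = 6*(-15) = -90)
K = -1/584419 (K = 1/(1686762 - 2271181) = 1/(-584419) = -1/584419 ≈ -1.7111e-6)
r = -90 + sqrt(1754818) (r = sqrt(515057 + 1239761) - 90 = sqrt(1754818) - 90 = -90 + sqrt(1754818) ≈ 1234.7)
K + r = -1/584419 + (-90 + sqrt(1754818)) = -52597711/584419 + sqrt(1754818)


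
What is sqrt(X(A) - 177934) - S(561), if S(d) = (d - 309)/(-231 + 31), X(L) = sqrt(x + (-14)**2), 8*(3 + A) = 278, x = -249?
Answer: 63/50 + sqrt(-177934 + I*sqrt(53)) ≈ 1.2686 + 421.82*I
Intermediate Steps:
A = 127/4 (A = -3 + (1/8)*278 = -3 + 139/4 = 127/4 ≈ 31.750)
X(L) = I*sqrt(53) (X(L) = sqrt(-249 + (-14)**2) = sqrt(-249 + 196) = sqrt(-53) = I*sqrt(53))
S(d) = 309/200 - d/200 (S(d) = (-309 + d)/(-200) = (-309 + d)*(-1/200) = 309/200 - d/200)
sqrt(X(A) - 177934) - S(561) = sqrt(I*sqrt(53) - 177934) - (309/200 - 1/200*561) = sqrt(-177934 + I*sqrt(53)) - (309/200 - 561/200) = sqrt(-177934 + I*sqrt(53)) - 1*(-63/50) = sqrt(-177934 + I*sqrt(53)) + 63/50 = 63/50 + sqrt(-177934 + I*sqrt(53))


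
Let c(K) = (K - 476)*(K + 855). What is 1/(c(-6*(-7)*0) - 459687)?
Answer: -1/866667 ≈ -1.1538e-6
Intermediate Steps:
c(K) = (-476 + K)*(855 + K)
1/(c(-6*(-7)*0) - 459687) = 1/((-406980 + (-6*(-7)*0)² + 379*(-6*(-7)*0)) - 459687) = 1/((-406980 + (42*0)² + 379*(42*0)) - 459687) = 1/((-406980 + 0² + 379*0) - 459687) = 1/((-406980 + 0 + 0) - 459687) = 1/(-406980 - 459687) = 1/(-866667) = -1/866667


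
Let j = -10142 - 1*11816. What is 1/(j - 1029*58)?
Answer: -1/81640 ≈ -1.2249e-5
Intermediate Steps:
j = -21958 (j = -10142 - 11816 = -21958)
1/(j - 1029*58) = 1/(-21958 - 1029*58) = 1/(-21958 - 59682) = 1/(-81640) = -1/81640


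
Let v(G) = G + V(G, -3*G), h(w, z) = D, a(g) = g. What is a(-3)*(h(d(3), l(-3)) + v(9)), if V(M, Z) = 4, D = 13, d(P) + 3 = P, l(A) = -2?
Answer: -78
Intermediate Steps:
d(P) = -3 + P
h(w, z) = 13
v(G) = 4 + G (v(G) = G + 4 = 4 + G)
a(-3)*(h(d(3), l(-3)) + v(9)) = -3*(13 + (4 + 9)) = -3*(13 + 13) = -3*26 = -78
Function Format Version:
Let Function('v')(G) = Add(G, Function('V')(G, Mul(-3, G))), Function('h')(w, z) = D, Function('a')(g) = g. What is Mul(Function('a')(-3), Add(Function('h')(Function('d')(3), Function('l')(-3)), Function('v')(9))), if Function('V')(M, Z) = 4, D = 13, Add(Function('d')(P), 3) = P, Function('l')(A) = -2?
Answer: -78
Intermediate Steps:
Function('d')(P) = Add(-3, P)
Function('h')(w, z) = 13
Function('v')(G) = Add(4, G) (Function('v')(G) = Add(G, 4) = Add(4, G))
Mul(Function('a')(-3), Add(Function('h')(Function('d')(3), Function('l')(-3)), Function('v')(9))) = Mul(-3, Add(13, Add(4, 9))) = Mul(-3, Add(13, 13)) = Mul(-3, 26) = -78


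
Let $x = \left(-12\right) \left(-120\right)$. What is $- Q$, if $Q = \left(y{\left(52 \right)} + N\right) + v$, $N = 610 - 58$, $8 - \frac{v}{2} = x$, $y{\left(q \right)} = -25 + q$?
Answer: $2285$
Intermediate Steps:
$x = 1440$
$v = -2864$ ($v = 16 - 2880 = -2864$)
$N = 552$
$Q = -2285$ ($Q = \left(\left(-25 + 52\right) + 552\right) - 2864 = \left(27 + 552\right) - 2864 = 579 - 2864 = -2285$)
$- Q = \left(-1\right) \left(-2285\right) = 2285$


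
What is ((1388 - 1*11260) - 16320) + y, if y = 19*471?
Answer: -17243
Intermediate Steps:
y = 8949
((1388 - 1*11260) - 16320) + y = ((1388 - 1*11260) - 16320) + 8949 = ((1388 - 11260) - 16320) + 8949 = (-9872 - 16320) + 8949 = -26192 + 8949 = -17243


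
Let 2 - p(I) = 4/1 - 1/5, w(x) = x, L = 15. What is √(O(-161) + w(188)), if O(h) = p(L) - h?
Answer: 2*√2170/5 ≈ 18.633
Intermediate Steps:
p(I) = -9/5 (p(I) = 2 - (4/1 - 1/5) = 2 - (4*1 - 1*⅕) = 2 - (4 - ⅕) = 2 - 1*19/5 = 2 - 19/5 = -9/5)
O(h) = -9/5 - h
√(O(-161) + w(188)) = √((-9/5 - 1*(-161)) + 188) = √((-9/5 + 161) + 188) = √(796/5 + 188) = √(1736/5) = 2*√2170/5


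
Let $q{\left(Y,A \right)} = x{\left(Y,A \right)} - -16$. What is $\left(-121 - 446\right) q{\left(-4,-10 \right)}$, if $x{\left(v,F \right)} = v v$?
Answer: $-18144$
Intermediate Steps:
$x{\left(v,F \right)} = v^{2}$
$q{\left(Y,A \right)} = 16 + Y^{2}$ ($q{\left(Y,A \right)} = Y^{2} - -16 = Y^{2} + 16 = 16 + Y^{2}$)
$\left(-121 - 446\right) q{\left(-4,-10 \right)} = \left(-121 - 446\right) \left(16 + \left(-4\right)^{2}\right) = - 567 \left(16 + 16\right) = \left(-567\right) 32 = -18144$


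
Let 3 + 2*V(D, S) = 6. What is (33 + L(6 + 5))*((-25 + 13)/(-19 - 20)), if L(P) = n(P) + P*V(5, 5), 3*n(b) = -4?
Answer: 578/39 ≈ 14.821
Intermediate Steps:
V(D, S) = 3/2 (V(D, S) = -3/2 + (½)*6 = -3/2 + 3 = 3/2)
n(b) = -4/3 (n(b) = (⅓)*(-4) = -4/3)
L(P) = -4/3 + 3*P/2 (L(P) = -4/3 + P*(3/2) = -4/3 + 3*P/2)
(33 + L(6 + 5))*((-25 + 13)/(-19 - 20)) = (33 + (-4/3 + 3*(6 + 5)/2))*((-25 + 13)/(-19 - 20)) = (33 + (-4/3 + (3/2)*11))*(-12/(-39)) = (33 + (-4/3 + 33/2))*(-12*(-1/39)) = (33 + 91/6)*(4/13) = (289/6)*(4/13) = 578/39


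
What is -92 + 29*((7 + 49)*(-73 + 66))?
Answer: -11460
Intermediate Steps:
-92 + 29*((7 + 49)*(-73 + 66)) = -92 + 29*(56*(-7)) = -92 + 29*(-392) = -92 - 11368 = -11460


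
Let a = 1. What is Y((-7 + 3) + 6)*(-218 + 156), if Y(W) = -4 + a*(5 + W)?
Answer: -186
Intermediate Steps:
Y(W) = 1 + W (Y(W) = -4 + 1*(5 + W) = -4 + (5 + W) = 1 + W)
Y((-7 + 3) + 6)*(-218 + 156) = (1 + ((-7 + 3) + 6))*(-218 + 156) = (1 + (-4 + 6))*(-62) = (1 + 2)*(-62) = 3*(-62) = -186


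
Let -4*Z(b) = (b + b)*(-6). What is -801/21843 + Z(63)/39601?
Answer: -3065786/96111627 ≈ -0.031898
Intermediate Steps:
Z(b) = 3*b (Z(b) = -(b + b)*(-6)/4 = -2*b*(-6)/4 = -(-3)*b = 3*b)
-801/21843 + Z(63)/39601 = -801/21843 + (3*63)/39601 = -801*1/21843 + 189*(1/39601) = -89/2427 + 189/39601 = -3065786/96111627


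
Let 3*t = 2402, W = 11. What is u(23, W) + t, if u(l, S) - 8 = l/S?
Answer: 26755/33 ≈ 810.76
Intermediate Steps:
u(l, S) = 8 + l/S
t = 2402/3 (t = (⅓)*2402 = 2402/3 ≈ 800.67)
u(23, W) + t = (8 + 23/11) + 2402/3 = 111/11 + 2402/3 = 26755/33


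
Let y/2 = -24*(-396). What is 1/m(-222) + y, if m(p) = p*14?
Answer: 59076863/3108 ≈ 19008.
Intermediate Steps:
m(p) = 14*p
y = 19008 (y = 2*(-24*(-396)) = 2*9504 = 19008)
1/m(-222) + y = 1/(14*(-222)) + 19008 = 1/(-3108) + 19008 = -1/3108 + 19008 = 59076863/3108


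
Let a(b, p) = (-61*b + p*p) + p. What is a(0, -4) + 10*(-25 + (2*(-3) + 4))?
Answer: -258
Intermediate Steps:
a(b, p) = p + p² - 61*b (a(b, p) = (-61*b + p²) + p = (p² - 61*b) + p = p + p² - 61*b)
a(0, -4) + 10*(-25 + (2*(-3) + 4)) = (-4 + (-4)² - 61*0) + 10*(-25 + (2*(-3) + 4)) = (-4 + 16 + 0) + 10*(-25 + (-6 + 4)) = 12 + 10*(-25 - 2) = 12 + 10*(-27) = 12 - 270 = -258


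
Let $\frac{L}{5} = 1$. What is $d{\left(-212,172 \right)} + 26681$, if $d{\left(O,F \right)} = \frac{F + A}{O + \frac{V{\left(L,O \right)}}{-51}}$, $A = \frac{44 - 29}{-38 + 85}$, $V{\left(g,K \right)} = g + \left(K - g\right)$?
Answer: $\frac{13292061151}{498200} \approx 26680.0$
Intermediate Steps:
$L = 5$ ($L = 5 \cdot 1 = 5$)
$V{\left(g,K \right)} = K$
$A = \frac{15}{47} \approx 0.31915$
$d{\left(O,F \right)} = \frac{51 \left(\frac{15}{47} + F\right)}{50 O}$ ($d{\left(O,F \right)} = \frac{F + \frac{15}{47}}{O + \frac{O}{-51}} = \frac{\frac{15}{47} + F}{O + O \left(- \frac{1}{51}\right)} = \frac{\frac{15}{47} + F}{O - \frac{O}{51}} = \frac{\frac{15}{47} + F}{\frac{50}{51} O} = \left(\frac{15}{47} + F\right) \frac{51}{50 O} = \frac{51 \left(\frac{15}{47} + F\right)}{50 O}$)
$d{\left(-212,172 \right)} + 26681 = \frac{51 \left(15 + 47 \cdot 172\right)}{2350 \left(-212\right)} + 26681 = \frac{51}{2350} \left(- \frac{1}{212}\right) \left(15 + 8084\right) + 26681 = \frac{51}{2350} \left(- \frac{1}{212}\right) 8099 + 26681 = - \frac{413049}{498200} + 26681 = \frac{13292061151}{498200}$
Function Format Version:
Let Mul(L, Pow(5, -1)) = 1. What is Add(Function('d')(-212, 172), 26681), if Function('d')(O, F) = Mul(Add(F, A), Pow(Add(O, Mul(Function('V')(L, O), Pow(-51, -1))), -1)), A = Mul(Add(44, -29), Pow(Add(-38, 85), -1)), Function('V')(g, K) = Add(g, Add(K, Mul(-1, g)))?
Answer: Rational(13292061151, 498200) ≈ 26680.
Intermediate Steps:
L = 5 (L = Mul(5, 1) = 5)
Function('V')(g, K) = K
A = Rational(15, 47) (A = Mul(15, Pow(47, -1)) = Mul(15, Rational(1, 47)) = Rational(15, 47) ≈ 0.31915)
Function('d')(O, F) = Mul(Rational(51, 50), Pow(O, -1), Add(Rational(15, 47), F)) (Function('d')(O, F) = Mul(Add(F, Rational(15, 47)), Pow(Add(O, Mul(O, Pow(-51, -1))), -1)) = Mul(Add(Rational(15, 47), F), Pow(Add(O, Mul(O, Rational(-1, 51))), -1)) = Mul(Add(Rational(15, 47), F), Pow(Add(O, Mul(Rational(-1, 51), O)), -1)) = Mul(Add(Rational(15, 47), F), Pow(Mul(Rational(50, 51), O), -1)) = Mul(Add(Rational(15, 47), F), Mul(Rational(51, 50), Pow(O, -1))) = Mul(Rational(51, 50), Pow(O, -1), Add(Rational(15, 47), F)))
Add(Function('d')(-212, 172), 26681) = Add(Mul(Rational(51, 2350), Pow(-212, -1), Add(15, Mul(47, 172))), 26681) = Add(Mul(Rational(51, 2350), Rational(-1, 212), Add(15, 8084)), 26681) = Add(Mul(Rational(51, 2350), Rational(-1, 212), 8099), 26681) = Add(Rational(-413049, 498200), 26681) = Rational(13292061151, 498200)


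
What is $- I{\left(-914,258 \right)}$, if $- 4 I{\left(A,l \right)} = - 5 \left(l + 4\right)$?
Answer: $- \frac{655}{2} \approx -327.5$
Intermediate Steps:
$I{\left(A,l \right)} = 5 + \frac{5 l}{4}$ ($I{\left(A,l \right)} = - \frac{\left(-5\right) \left(l + 4\right)}{4} = - \frac{\left(-5\right) \left(4 + l\right)}{4} = - \frac{-20 - 5 l}{4} = 5 + \frac{5 l}{4}$)
$- I{\left(-914,258 \right)} = - (5 + \frac{5}{4} \cdot 258) = - (5 + \frac{645}{2}) = \left(-1\right) \frac{655}{2} = - \frac{655}{2}$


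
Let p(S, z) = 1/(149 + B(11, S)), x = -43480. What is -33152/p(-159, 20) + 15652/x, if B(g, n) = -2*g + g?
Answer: -49729993033/10870 ≈ -4.5750e+6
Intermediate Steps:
B(g, n) = -g
p(S, z) = 1/138 (p(S, z) = 1/(149 - 1*11) = 1/(149 - 11) = 1/138)
-33152/p(-159, 20) + 15652/x = -33152/1/138 + 15652/(-43480) = -33152*138 + 15652*(-1/43480) = -4574976 - 3913/10870 = -49729993033/10870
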